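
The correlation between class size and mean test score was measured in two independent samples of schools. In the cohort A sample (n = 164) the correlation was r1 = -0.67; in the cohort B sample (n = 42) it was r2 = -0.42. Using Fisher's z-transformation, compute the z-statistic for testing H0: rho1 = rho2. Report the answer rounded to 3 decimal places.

Fisher z-transforms: z1 = atanh(-0.67) = -0.810743, z2 = atanh(-0.42) = -0.447692; difference d = -0.363051
Var(d) = 1/161 + 1/39 = 0.0062112 + 0.0256410 = 0.0318522
z = d/√Var(d) = -0.363051 / √0.0318522 = -0.363051 / 0.178472 = -2.034

-2.034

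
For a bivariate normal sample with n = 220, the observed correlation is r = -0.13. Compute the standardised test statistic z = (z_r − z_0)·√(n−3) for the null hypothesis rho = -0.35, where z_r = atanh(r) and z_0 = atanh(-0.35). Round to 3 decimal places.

z_r = atanh(-0.13) = -0.130740,  z_0 = atanh(-0.35) = -0.365444
SE = 1/√(n−3) = 1/√217 = 0.067884
z = (z_r − z_0)/SE = (-0.130740 − (-0.365444)) / 0.067884 = 0.234704 / 0.067884 = 3.457

3.457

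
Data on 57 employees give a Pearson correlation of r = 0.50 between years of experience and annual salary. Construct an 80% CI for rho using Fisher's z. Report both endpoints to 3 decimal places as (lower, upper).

z_r = atanh(0.50) = 0.549306;  SE = 1/√(n−3) = 1/√54 = 0.136083
z-limits: 0.549306 ± 1.282·0.136083 = 0.549306 ± 0.174458 = [0.374848, 0.723764]
ρ-limits: (tanh 0.374848, tanh 0.723764) = (0.358, 0.619)

(0.358, 0.619)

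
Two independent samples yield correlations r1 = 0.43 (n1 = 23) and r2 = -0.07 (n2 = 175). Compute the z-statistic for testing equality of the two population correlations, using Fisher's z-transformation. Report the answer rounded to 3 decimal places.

Fisher z-transforms: z1 = atanh(0.43) = 0.459897, z2 = atanh(-0.07) = -0.070115; difference d = 0.530012
Var(d) = 1/20 + 1/172 = 0.0500000 + 0.0058140 = 0.0558140
z = d/√Var(d) = 0.530012 / √0.0558140 = 0.530012 / 0.236250 = 2.243

2.243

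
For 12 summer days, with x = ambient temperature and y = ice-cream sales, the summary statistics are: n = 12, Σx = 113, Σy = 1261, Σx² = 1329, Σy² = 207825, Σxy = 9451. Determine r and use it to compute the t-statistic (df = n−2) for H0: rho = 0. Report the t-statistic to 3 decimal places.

Numerator: nΣxy − (Σx)(Σy) = 12·9451 − (113)(1261) = -29081
Denominator: √[(nΣx²−(Σx)²)(nΣy²−(Σy)²)]
  nΣx²−(Σx)² = 12·1329 − 12769 = 3179;  nΣy²−(Σy)² = 12·207825 − 1590121 = 903779
  √(3179·903779) = √2873113441 = 53601.4313
r = -29081 / 53601.4313 = -0.5425
t = r·√(n−2)/√(1−r²) = -0.5425·√10 / √(1−0.294306) = -1.715536 / 0.840056 = -2.042

-2.042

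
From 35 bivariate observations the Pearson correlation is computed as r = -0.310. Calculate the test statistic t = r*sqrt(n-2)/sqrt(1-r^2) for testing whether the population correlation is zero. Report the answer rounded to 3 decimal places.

t = r·√(n−2) / √(1−r²) with r = -0.310, n = 35
  = -0.310·√33 / √(1 − 0.096100)
  = -0.310·5.744563 / 0.950737
  = -1.780815 / 0.950737 = -1.873

-1.873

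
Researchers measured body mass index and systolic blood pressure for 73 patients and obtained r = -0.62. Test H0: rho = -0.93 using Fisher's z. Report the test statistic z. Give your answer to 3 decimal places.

Fisher z: atanh(-0.62) = -0.725005, atanh(-0.93) = -1.658390
z = (z_r − z_0)·√(n−3) = (-0.725005 − (-1.658390))·√70 = 0.933385 · 8.366600 = 7.809

7.809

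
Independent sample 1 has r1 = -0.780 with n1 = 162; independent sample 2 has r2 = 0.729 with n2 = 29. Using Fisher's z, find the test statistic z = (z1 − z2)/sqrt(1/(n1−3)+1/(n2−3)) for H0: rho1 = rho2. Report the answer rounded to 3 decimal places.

Fisher z-transforms: z1 = atanh(-0.780) = -1.045371, z2 = atanh(0.729) = 0.926590; difference d = -1.971961
Var(d) = 1/159 + 1/26 = 0.0062893 + 0.0384615 = 0.0447508
z = d/√Var(d) = -1.971961 / √0.0447508 = -1.971961 / 0.211544 = -9.322

-9.322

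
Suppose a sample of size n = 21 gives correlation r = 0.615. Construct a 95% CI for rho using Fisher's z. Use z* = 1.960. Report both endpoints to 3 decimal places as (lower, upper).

(0.250, 0.827)

z_r = atanh(0.615) = 0.716923;  SE = 1/√(n−3) = 1/√18 = 0.235702
z-limits: 0.716923 ± 1.960·0.235702 = 0.716923 ± 0.461976 = [0.254947, 1.178899]
ρ-limits: (tanh 0.254947, tanh 1.178899) = (0.250, 0.827)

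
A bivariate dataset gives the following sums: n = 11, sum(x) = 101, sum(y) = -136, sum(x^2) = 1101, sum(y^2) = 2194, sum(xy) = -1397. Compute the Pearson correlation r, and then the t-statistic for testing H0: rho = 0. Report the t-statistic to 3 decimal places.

S_xy = nΣxy − ΣxΣy = 11·(-1397) − 101·(-136) = -15367 − (-13736) = -1631
S_xx = nΣx² − (Σx)² = 11·1101 − 101² = 12111 − 10201 = 1910
S_yy = nΣy² − (Σy)² = 11·2194 − (-136)² = 24134 − 18496 = 5638
r = S_xy / √(S_xx·S_yy) = -1631 / √(1910·5638) = -1631 / √10768580 = -1631 / 3281.5515 = -0.4970
t = r·√(n−2)/√(1−r²) = -0.4970·√9 / √(1−0.247009) = -1.491000 / 0.867751 = -1.718

-1.718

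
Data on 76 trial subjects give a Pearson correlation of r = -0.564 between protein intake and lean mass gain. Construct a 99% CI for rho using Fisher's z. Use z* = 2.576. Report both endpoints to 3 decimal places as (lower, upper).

(-0.735, -0.325)

z_r = atanh(-0.564) = -0.638680;  SE = 1/√(n−3) = 1/√73 = 0.117041
z-limits: -0.638680 ± 2.576·0.117041 = -0.638680 ± 0.301498 = [-0.940178, -0.337182]
ρ-limits: (tanh -0.940178, tanh -0.337182) = (-0.735, -0.325)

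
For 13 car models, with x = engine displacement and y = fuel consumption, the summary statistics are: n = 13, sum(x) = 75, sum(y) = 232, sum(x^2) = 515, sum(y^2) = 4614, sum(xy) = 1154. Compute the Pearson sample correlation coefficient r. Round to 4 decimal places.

-0.9342

Numerator: nΣxy − (Σx)(Σy) = 13·1154 − (75)(232) = -2398
Denominator: √[(nΣx²−(Σx)²)(nΣy²−(Σy)²)]
  nΣx²−(Σx)² = 13·515 − 5625 = 1070;  nΣy²−(Σy)² = 13·4614 − 53824 = 6158
  √(1070·6158) = √6589060 = 2566.9164
r = -2398 / 2566.9164 = -0.9342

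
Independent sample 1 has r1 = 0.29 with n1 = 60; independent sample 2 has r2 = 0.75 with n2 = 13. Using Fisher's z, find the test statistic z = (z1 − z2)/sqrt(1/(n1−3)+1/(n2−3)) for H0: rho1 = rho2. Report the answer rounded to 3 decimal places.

-1.967

z1 = atanh(0.29) = 0.298566,  z2 = atanh(0.75) = 0.972955
SE = √(1/(n1−3) + 1/(n2−3)) = √(1/57 + 1/10) = √(0.0175439 + 0.1000000) = √0.1175439 = 0.342847
z = (z1 − z2)/SE = (0.298566 − 0.972955) / 0.342847 = -0.674389 / 0.342847 = -1.967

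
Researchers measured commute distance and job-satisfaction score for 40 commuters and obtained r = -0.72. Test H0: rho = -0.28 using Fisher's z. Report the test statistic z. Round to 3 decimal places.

z_r = atanh(-0.72) = -0.907645,  z_0 = atanh(-0.28) = -0.287682
SE = 1/√(n−3) = 1/√37 = 0.164399
z = (z_r − z_0)/SE = (-0.907645 − (-0.287682)) / 0.164399 = -0.619963 / 0.164399 = -3.771

-3.771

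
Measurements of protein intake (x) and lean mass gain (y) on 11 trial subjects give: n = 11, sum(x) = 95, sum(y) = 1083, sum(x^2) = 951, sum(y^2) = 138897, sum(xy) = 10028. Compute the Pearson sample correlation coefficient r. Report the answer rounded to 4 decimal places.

Numerator: nΣxy − (Σx)(Σy) = 11·10028 − (95)(1083) = 7423
Denominator: √[(nΣx²−(Σx)²)(nΣy²−(Σy)²)]
  nΣx²−(Σx)² = 11·951 − 9025 = 1436;  nΣy²−(Σy)² = 11·138897 − 1172889 = 354978
  √(1436·354978) = √509748408 = 22577.6086
r = 7423 / 22577.6086 = 0.3288

0.3288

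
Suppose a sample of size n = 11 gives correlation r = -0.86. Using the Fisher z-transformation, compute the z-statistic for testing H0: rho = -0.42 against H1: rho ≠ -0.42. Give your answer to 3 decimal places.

z_r = atanh(-0.86) = -1.293345,  z_0 = atanh(-0.42) = -0.447692
SE = 1/√(n−3) = 1/√8 = 0.353553
z = (z_r − z_0)/SE = (-1.293345 − (-0.447692)) / 0.353553 = -0.845653 / 0.353553 = -2.392

-2.392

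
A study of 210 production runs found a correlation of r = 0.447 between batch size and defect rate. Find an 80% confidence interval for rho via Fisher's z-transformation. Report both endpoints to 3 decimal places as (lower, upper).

(0.373, 0.515)

Fisher z: z_r = atanh(r) = ½·ln((1+0.447)/(1−0.447)) = 0.480945
SE(z) = 1/√(n−3) = 1/√207 = 0.069505
80% ⇒ z* = 1.282; margin = 1.282·0.069505 = 0.089105
CI on z-scale: (0.391840, 0.570050)
Back-transform: tanh(0.391840) = 0.372945, tanh(0.570050) = 0.515396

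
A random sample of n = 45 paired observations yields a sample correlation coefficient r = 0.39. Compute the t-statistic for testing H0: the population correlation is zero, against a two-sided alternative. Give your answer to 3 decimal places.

t = r·√(n−2) / √(1−r²) with r = 0.39, n = 45
  = 0.39·√43 / √(1 − 0.1521)
  = 0.39·6.557439 / 0.920815
  = 2.557401 / 0.920815 = 2.777

2.777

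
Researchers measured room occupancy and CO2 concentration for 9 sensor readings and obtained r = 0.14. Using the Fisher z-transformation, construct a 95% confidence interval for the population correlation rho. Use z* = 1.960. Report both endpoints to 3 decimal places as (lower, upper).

(-0.578, 0.736)

z_r = atanh(0.14) = 0.140926;  SE = 1/√(n−3) = 1/√6 = 0.408248
z-limits: 0.140926 ± 1.960·0.408248 = 0.140926 ± 0.800166 = [-0.659240, 0.941092]
ρ-limits: (tanh -0.659240, tanh 0.941092) = (-0.578, 0.736)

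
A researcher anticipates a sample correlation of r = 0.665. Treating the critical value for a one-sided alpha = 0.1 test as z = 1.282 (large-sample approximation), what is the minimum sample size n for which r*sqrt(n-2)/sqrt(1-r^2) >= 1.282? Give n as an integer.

r√(n−2)/√(1−r²) ≥ 1.282  ⇔  n−2 ≥ (1.282)²·(1−r²)/r²
(1−r²)/r² = (1−0.442225)/0.442225 = 1.2613
n ≥ 2 + 1.643524·1.2613 = 2 + 2.0730 = 4.0730
⌈4.0730⌉ = 5

5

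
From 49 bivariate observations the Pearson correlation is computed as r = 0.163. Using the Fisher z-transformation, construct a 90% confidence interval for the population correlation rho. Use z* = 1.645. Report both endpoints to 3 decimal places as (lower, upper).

z_r = atanh(0.163) = 0.164467;  SE = 1/√(n−3) = 1/√46 = 0.147442
z-limits: 0.164467 ± 1.645·0.147442 = 0.164467 ± 0.242542 = [-0.078075, 0.407009]
ρ-limits: (tanh -0.078075, tanh 0.407009) = (-0.078, 0.386)

(-0.078, 0.386)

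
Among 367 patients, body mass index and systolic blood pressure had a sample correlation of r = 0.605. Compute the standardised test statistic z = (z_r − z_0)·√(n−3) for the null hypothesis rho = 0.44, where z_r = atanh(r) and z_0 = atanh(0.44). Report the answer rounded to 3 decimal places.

Fisher z: atanh(0.605) = 0.700997, atanh(0.44) = 0.472231
z = (z_r − z_0)·√(n−3) = (0.700997 − 0.472231)·√364 = 0.228766 · 19.078784 = 4.365

4.365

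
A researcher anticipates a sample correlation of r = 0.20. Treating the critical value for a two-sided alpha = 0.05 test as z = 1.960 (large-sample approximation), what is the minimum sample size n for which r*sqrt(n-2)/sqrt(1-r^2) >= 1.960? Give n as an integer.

95

Need r·√(n−2)/√(1−r²) ≥ 1.960
√(n−2) ≥ 1.960·√(1−0.0400) / 0.20 = 1.960·0.979796 / 0.20 = 9.6020
n−2 ≥ 92.1984  ⇒  n ≥ 94.1984
Smallest integer n = 95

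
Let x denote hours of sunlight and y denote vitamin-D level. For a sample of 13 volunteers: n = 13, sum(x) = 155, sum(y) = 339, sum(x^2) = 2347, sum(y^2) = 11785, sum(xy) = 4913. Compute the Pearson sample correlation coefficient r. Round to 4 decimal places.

S_xy = nΣxy − ΣxΣy = 13·4913 − 155·339 = 63869 − 52545 = 11324
S_xx = nΣx² − (Σx)² = 13·2347 − 155² = 30511 − 24025 = 6486
S_yy = nΣy² − (Σy)² = 13·11785 − 339² = 153205 − 114921 = 38284
r = S_xy / √(S_xx·S_yy) = 11324 / √(6486·38284) = 11324 / √248310024 = 11324 / 15757.8559 = 0.7186

0.7186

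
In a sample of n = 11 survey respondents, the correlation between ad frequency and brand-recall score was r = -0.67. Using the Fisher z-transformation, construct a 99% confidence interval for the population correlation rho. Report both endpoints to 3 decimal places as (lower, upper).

(-0.938, 0.100)

z_r = atanh(-0.67) = -0.810743;  SE = 1/√(n−3) = 1/√8 = 0.353553
z-limits: -0.810743 ± 2.576·0.353553 = -0.810743 ± 0.910753 = [-1.721496, 0.100010]
ρ-limits: (tanh -1.721496, tanh 0.100010) = (-0.938, 0.100)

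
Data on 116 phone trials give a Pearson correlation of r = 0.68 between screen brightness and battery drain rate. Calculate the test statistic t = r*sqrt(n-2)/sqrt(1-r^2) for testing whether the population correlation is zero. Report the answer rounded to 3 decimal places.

9.902

1 − r² = 1 − 0.4624 = 0.5376;  √(1−r²) = 0.733212
√(n−2) = √114 = 10.677078
t = r·√(n−2)/√(1−r²) = 0.68 · 10.677078 / 0.733212 = 9.902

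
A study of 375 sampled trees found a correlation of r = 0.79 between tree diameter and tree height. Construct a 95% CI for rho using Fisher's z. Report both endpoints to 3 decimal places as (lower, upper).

Fisher z: z_r = atanh(r) = ½·ln((1+0.79)/(1−0.79)) = 1.071432
SE(z) = 1/√(n−3) = 1/√372 = 0.051848
95% ⇒ z* = 1.960; margin = 1.960·0.051848 = 0.101622
CI on z-scale: (0.969810, 1.173054)
Back-transform: tanh(0.969810) = 0.748621, tanh(1.173054) = 0.825249

(0.749, 0.825)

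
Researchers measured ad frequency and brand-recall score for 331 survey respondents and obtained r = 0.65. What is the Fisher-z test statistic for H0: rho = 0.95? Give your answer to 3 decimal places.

-19.134

z_r = atanh(0.65) = 0.775299,  z_0 = atanh(0.95) = 1.831781
SE = 1/√(n−3) = 1/√328 = 0.055216
z = (z_r − z_0)/SE = (0.775299 − 1.831781) / 0.055216 = -1.056482 / 0.055216 = -19.134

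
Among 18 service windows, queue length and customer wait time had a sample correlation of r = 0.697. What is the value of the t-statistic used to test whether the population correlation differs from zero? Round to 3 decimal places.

3.888

1 − r² = 1 − 0.485809 = 0.514191;  √(1−r²) = 0.717071
√(n−2) = √16 = 4.000000
t = r·√(n−2)/√(1−r²) = 0.697 · 4.000000 / 0.717071 = 3.888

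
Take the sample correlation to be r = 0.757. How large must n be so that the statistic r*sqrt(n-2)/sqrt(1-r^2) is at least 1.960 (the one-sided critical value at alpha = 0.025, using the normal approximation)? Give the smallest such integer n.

r√(n−2)/√(1−r²) ≥ 1.960  ⇔  n−2 ≥ (1.960)²·(1−r²)/r²
(1−r²)/r² = (1−0.573049)/0.573049 = 0.7451
n ≥ 2 + 3.8416·0.7451 = 2 + 2.8624 = 4.8624
⌈4.8624⌉ = 5

5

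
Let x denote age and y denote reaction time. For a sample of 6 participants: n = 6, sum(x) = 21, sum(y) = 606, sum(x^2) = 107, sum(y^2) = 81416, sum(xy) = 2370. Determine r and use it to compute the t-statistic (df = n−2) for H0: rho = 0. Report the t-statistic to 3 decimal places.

0.635

S_xy = nΣxy − ΣxΣy = 6·2370 − 21·606 = 14220 − 12726 = 1494
S_xx = nΣx² − (Σx)² = 6·107 − 21² = 642 − 441 = 201
S_yy = nΣy² − (Σy)² = 6·81416 − 606² = 488496 − 367236 = 121260
r = S_xy / √(S_xx·S_yy) = 1494 / √(201·121260) = 1494 / √24373260 = 1494 / 4936.9282 = 0.3026
t = r·√(n−2)/√(1−r²) = 0.3026·√4 / √(1−0.091567) = 0.605200 / 0.953118 = 0.635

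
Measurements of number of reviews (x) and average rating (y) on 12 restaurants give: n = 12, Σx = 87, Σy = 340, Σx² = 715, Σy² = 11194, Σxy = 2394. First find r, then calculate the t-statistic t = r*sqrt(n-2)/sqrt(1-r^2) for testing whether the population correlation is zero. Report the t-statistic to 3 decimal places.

-0.631

S_xy = nΣxy − ΣxΣy = 12·2394 − 87·340 = 28728 − 29580 = -852
S_xx = nΣx² − (Σx)² = 12·715 − 87² = 8580 − 7569 = 1011
S_yy = nΣy² − (Σy)² = 12·11194 − 340² = 134328 − 115600 = 18728
r = S_xy / √(S_xx·S_yy) = -852 / √(1011·18728) = -852 / √18934008 = -852 / 4351.3226 = -0.1958
t = r·√(n−2)/√(1−r²) = -0.1958·√10 / √(1−0.038338) = -0.619174 / 0.980644 = -0.631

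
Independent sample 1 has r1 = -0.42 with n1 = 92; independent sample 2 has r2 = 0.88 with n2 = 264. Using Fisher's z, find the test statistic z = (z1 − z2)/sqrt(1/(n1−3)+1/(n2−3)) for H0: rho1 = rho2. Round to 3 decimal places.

-14.855

Fisher z-transforms: z1 = atanh(-0.42) = -0.447692, z2 = atanh(0.88) = 1.375768; difference d = -1.823460
Var(d) = 1/89 + 1/261 = 0.0112360 + 0.0038314 = 0.0150674
z = d/√Var(d) = -1.823460 / √0.0150674 = -1.823460 / 0.122749 = -14.855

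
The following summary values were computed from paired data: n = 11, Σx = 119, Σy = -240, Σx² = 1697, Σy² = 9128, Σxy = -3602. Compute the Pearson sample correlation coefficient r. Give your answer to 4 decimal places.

-0.7965

S_xy = nΣxy − ΣxΣy = 11·(-3602) − 119·(-240) = -39622 − (-28560) = -11062
S_xx = nΣx² − (Σx)² = 11·1697 − 119² = 18667 − 14161 = 4506
S_yy = nΣy² − (Σy)² = 11·9128 − (-240)² = 100408 − 57600 = 42808
r = S_xy / √(S_xx·S_yy) = -11062 / √(4506·42808) = -11062 / √192892848 = -11062 / 13888.5870 = -0.7965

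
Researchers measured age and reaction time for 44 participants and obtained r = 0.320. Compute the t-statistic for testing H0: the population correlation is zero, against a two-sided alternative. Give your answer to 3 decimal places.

2.189

1 − r² = 1 − 0.102400 = 0.897600;  √(1−r²) = 0.947418
√(n−2) = √42 = 6.480741
t = r·√(n−2)/√(1−r²) = 0.320 · 6.480741 / 0.947418 = 2.189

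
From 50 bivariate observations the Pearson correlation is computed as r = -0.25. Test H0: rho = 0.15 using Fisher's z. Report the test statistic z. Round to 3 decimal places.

-2.787

z_r = atanh(-0.25) = -0.255413,  z_0 = atanh(0.15) = 0.151140
SE = 1/√(n−3) = 1/√47 = 0.145865
z = (z_r − z_0)/SE = (-0.255413 − 0.151140) / 0.145865 = -0.406553 / 0.145865 = -2.787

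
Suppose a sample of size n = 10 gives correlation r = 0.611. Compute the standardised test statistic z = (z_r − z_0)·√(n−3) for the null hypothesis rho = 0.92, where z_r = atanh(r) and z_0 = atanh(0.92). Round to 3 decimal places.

z_r = atanh(0.611) = 0.710516,  z_0 = atanh(0.92) = 1.589027
SE = 1/√(n−3) = 1/√7 = 0.377964
z = (z_r − z_0)/SE = (0.710516 − 1.589027) / 0.377964 = -0.878511 / 0.377964 = -2.324

-2.324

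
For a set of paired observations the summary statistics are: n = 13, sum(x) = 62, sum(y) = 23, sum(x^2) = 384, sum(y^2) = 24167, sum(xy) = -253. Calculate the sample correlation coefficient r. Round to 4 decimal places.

-0.2485

S_xy = nΣxy − ΣxΣy = 13·(-253) − 62·23 = -3289 − 1426 = -4715
S_xx = nΣx² − (Σx)² = 13·384 − 62² = 4992 − 3844 = 1148
S_yy = nΣy² − (Σy)² = 13·24167 − 23² = 314171 − 529 = 313642
r = S_xy / √(S_xx·S_yy) = -4715 / √(1148·313642) = -4715 / √360061016 = -4715 / 18975.2738 = -0.2485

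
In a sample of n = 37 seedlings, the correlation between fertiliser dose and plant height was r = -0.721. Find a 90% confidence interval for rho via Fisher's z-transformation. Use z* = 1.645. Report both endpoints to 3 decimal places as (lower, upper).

(-0.831, -0.556)

z_r = atanh(-0.721) = -0.909725;  SE = 1/√(n−3) = 1/√34 = 0.171499
z-limits: -0.909725 ± 1.645·0.171499 = -0.909725 ± 0.282116 = [-1.191841, -0.627609]
ρ-limits: (tanh -1.191841, tanh -0.627609) = (-0.831, -0.556)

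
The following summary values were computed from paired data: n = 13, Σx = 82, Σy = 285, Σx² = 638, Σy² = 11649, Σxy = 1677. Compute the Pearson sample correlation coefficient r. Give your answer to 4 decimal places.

Numerator: nΣxy − (Σx)(Σy) = 13·1677 − (82)(285) = -1569
Denominator: √[(nΣx²−(Σx)²)(nΣy²−(Σy)²)]
  nΣx²−(Σx)² = 13·638 − 6724 = 1570;  nΣy²−(Σy)² = 13·11649 − 81225 = 70212
  √(1570·70212) = √110232840 = 10499.1828
r = -1569 / 10499.1828 = -0.1494

-0.1494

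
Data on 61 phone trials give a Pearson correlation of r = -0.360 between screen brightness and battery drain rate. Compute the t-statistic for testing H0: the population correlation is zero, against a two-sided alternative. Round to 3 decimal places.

-2.964

1 − r² = 1 − 0.129600 = 0.870400;  √(1−r²) = 0.932952
√(n−2) = √59 = 7.681146
t = r·√(n−2)/√(1−r²) = -0.360 · 7.681146 / 0.932952 = -2.964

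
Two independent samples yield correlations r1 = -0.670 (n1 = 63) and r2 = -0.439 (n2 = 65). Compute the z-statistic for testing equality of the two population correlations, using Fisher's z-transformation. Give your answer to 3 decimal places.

-1.876

Fisher z-transforms: z1 = atanh(-0.670) = -0.810743, z2 = atanh(-0.439) = -0.470991; difference d = -0.339752
Var(d) = 1/60 + 1/62 = 0.0166667 + 0.0161290 = 0.0327957
z = d/√Var(d) = -0.339752 / √0.0327957 = -0.339752 / 0.181096 = -1.876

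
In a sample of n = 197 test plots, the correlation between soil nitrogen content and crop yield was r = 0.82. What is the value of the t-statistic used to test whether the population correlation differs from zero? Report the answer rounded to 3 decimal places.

20.006

t = r·√(n−2) / √(1−r²) with r = 0.82, n = 197
  = 0.82·√195 / √(1 − 0.6724)
  = 0.82·13.964240 / 0.572364
  = 11.450677 / 0.572364 = 20.006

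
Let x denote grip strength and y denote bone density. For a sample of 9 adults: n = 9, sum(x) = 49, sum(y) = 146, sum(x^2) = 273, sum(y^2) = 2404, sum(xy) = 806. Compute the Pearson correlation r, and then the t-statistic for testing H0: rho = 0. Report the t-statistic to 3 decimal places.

S_xy = nΣxy − ΣxΣy = 9·806 − 49·146 = 7254 − 7154 = 100
S_xx = nΣx² − (Σx)² = 9·273 − 49² = 2457 − 2401 = 56
S_yy = nΣy² − (Σy)² = 9·2404 − 146² = 21636 − 21316 = 320
r = S_xy / √(S_xx·S_yy) = 100 / √(56·320) = 100 / √17920 = 100 / 133.8656 = 0.7470
t = r·√(n−2)/√(1−r²) = 0.7470·√7 / √(1−0.558009) = 1.976376 / 0.664824 = 2.973

2.973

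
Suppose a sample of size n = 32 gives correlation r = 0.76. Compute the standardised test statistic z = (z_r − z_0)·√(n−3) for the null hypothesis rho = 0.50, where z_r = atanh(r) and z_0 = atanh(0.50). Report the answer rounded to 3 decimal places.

2.407

z_r = atanh(0.76) = 0.996215,  z_0 = atanh(0.50) = 0.549306
SE = 1/√(n−3) = 1/√29 = 0.185695
z = (z_r − z_0)/SE = (0.996215 − 0.549306) / 0.185695 = 0.446909 / 0.185695 = 2.407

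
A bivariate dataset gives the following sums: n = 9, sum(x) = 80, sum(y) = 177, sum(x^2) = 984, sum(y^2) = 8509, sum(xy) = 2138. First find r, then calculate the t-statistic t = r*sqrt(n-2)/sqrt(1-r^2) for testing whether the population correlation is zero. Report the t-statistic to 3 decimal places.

Numerator: nΣxy − (Σx)(Σy) = 9·2138 − (80)(177) = 5082
Denominator: √[(nΣx²−(Σx)²)(nΣy²−(Σy)²)]
  nΣx²−(Σx)² = 9·984 − 6400 = 2456;  nΣy²−(Σy)² = 9·8509 − 31329 = 45252
  √(2456·45252) = √111138912 = 10542.2442
r = 5082 / 10542.2442 = 0.4821
t = r·√(n−2)/√(1−r²) = 0.4821·√7 / √(1−0.232420) = 1.275517 / 0.876116 = 1.456

1.456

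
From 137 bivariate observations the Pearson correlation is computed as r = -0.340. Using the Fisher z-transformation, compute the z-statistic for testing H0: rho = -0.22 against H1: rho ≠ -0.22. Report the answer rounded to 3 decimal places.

z_r = atanh(-0.340) = -0.354093,  z_0 = atanh(-0.22) = -0.223656
SE = 1/√(n−3) = 1/√134 = 0.086387
z = (z_r − z_0)/SE = (-0.354093 − (-0.223656)) / 0.086387 = -0.130437 / 0.086387 = -1.510

-1.510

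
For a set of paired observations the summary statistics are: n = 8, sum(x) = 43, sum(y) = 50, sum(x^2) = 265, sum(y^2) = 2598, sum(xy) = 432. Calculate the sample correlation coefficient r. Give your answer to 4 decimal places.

0.5867

S_xy = nΣxy − ΣxΣy = 8·432 − 43·50 = 3456 − 2150 = 1306
S_xx = nΣx² − (Σx)² = 8·265 − 43² = 2120 − 1849 = 271
S_yy = nΣy² − (Σy)² = 8·2598 − 50² = 20784 − 2500 = 18284
r = S_xy / √(S_xx·S_yy) = 1306 / √(271·18284) = 1306 / √4954964 = 1306 / 2225.9748 = 0.5867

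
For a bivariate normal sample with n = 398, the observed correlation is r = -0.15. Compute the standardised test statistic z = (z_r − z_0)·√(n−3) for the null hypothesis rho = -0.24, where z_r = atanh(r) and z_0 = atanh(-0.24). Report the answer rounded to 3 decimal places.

z_r = atanh(-0.15) = -0.151140,  z_0 = atanh(-0.24) = -0.244774
SE = 1/√(n−3) = 1/√395 = 0.050315
z = (z_r − z_0)/SE = (-0.151140 − (-0.244774)) / 0.050315 = 0.093634 / 0.050315 = 1.861

1.861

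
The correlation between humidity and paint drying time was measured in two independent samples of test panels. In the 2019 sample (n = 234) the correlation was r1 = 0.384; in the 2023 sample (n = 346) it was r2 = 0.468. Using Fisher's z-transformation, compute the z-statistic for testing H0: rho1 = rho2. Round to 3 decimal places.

z1 = atanh(0.384) = 0.404743,  z2 = atanh(0.468) = 0.507506
SE = √(1/(n1−3) + 1/(n2−3)) = √(1/231 + 1/343) = √(0.0043290 + 0.0029155) = √0.0072445 = 0.085115
z = (z1 − z2)/SE = (0.404743 − 0.507506) / 0.085115 = -0.102763 / 0.085115 = -1.207

-1.207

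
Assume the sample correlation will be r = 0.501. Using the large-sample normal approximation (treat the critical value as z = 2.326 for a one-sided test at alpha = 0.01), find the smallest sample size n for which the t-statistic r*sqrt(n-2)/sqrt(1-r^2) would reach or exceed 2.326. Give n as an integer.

19

r√(n−2)/√(1−r²) ≥ 2.326  ⇔  n−2 ≥ (2.326)²·(1−r²)/r²
(1−r²)/r² = (1−0.251001)/0.251001 = 2.9840
n ≥ 2 + 5.410276·2.9840 = 2 + 16.1443 = 18.1443
⌈18.1443⌉ = 19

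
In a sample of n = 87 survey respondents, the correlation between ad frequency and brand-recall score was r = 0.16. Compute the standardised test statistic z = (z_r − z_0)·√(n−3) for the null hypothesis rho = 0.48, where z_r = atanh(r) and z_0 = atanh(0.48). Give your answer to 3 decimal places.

Fisher z: atanh(0.16) = 0.161387, atanh(0.48) = 0.522984
z = (z_r − z_0)·√(n−3) = (0.161387 − 0.522984)·√84 = -0.361597 · 9.165151 = -3.314

-3.314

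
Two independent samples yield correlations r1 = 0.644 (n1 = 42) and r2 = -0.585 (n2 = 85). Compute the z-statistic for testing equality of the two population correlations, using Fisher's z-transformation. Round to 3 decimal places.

7.377

z1 = atanh(0.644) = 0.764978,  z2 = atanh(-0.585) = -0.670031
SE = √(1/(n1−3) + 1/(n2−3)) = √(1/39 + 1/82) = √(0.0256410 + 0.0121951) = √0.0378361 = 0.194515
z = (z1 − z2)/SE = (0.764978 − (-0.670031)) / 0.194515 = 1.435009 / 0.194515 = 7.377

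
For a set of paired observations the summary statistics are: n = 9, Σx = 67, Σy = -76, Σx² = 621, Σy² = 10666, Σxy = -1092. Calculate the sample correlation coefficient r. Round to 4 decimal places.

S_xy = nΣxy − ΣxΣy = 9·(-1092) − 67·(-76) = -9828 − (-5092) = -4736
S_xx = nΣx² − (Σx)² = 9·621 − 67² = 5589 − 4489 = 1100
S_yy = nΣy² − (Σy)² = 9·10666 − (-76)² = 95994 − 5776 = 90218
r = S_xy / √(S_xx·S_yy) = -4736 / √(1100·90218) = -4736 / √99239800 = -4736 / 9961.9175 = -0.4754

-0.4754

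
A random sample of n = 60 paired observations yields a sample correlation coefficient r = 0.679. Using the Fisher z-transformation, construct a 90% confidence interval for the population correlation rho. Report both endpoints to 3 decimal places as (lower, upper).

(0.544, 0.780)

z_r = atanh(0.679) = 0.827256;  SE = 1/√(n−3) = 1/√57 = 0.132453
z-limits: 0.827256 ± 1.645·0.132453 = 0.827256 ± 0.217885 = [0.609371, 1.045141]
ρ-limits: (tanh 0.609371, tanh 1.045141) = (0.544, 0.780)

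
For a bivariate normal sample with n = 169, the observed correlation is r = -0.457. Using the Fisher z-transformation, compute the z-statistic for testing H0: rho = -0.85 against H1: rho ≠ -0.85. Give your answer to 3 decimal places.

Fisher z: atanh(-0.457) = -0.493513, atanh(-0.85) = -1.256153
z = (z_r − z_0)·√(n−3) = (-0.493513 − (-1.256153))·√166 = 0.762640 · 12.884099 = 9.826

9.826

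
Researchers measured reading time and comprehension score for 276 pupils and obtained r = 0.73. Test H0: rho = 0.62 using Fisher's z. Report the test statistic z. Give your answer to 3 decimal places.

3.366

z_r = atanh(0.73) = 0.928727,  z_0 = atanh(0.62) = 0.725005
SE = 1/√(n−3) = 1/√273 = 0.060523
z = (z_r − z_0)/SE = (0.928727 − 0.725005) / 0.060523 = 0.203722 / 0.060523 = 3.366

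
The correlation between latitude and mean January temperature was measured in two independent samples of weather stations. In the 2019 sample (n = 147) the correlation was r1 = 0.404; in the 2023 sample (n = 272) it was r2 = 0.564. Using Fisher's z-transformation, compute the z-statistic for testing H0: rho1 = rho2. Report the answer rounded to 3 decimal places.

z1 = atanh(0.404) = 0.428420,  z2 = atanh(0.564) = 0.638680
SE = √(1/(n1−3) + 1/(n2−3)) = √(1/144 + 1/269) = √(0.0069444 + 0.0037175) = √0.0106619 = 0.103256
z = (z1 − z2)/SE = (0.428420 − 0.638680) / 0.103256 = -0.210260 / 0.103256 = -2.036

-2.036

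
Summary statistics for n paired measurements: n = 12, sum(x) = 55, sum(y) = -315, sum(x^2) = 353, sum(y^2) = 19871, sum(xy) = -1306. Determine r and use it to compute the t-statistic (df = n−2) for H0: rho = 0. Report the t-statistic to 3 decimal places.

0.406

Numerator: nΣxy − (Σx)(Σy) = 12·(-1306) − (55)(-315) = 1653
Denominator: √[(nΣx²−(Σx)²)(nΣy²−(Σy)²)]
  nΣx²−(Σx)² = 12·353 − 3025 = 1211;  nΣy²−(Σy)² = 12·19871 − 99225 = 139227
  √(1211·139227) = √168603897 = 12984.7563
r = 1653 / 12984.7563 = 0.1273
t = r·√(n−2)/√(1−r²) = 0.1273·√10 / √(1−0.016205) = 0.402558 / 0.991864 = 0.406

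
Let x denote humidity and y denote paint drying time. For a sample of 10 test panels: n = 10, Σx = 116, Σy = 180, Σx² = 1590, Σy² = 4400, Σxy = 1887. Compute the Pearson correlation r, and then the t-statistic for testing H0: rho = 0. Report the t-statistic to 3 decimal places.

-1.153

S_xy = nΣxy − ΣxΣy = 10·1887 − 116·180 = 18870 − 20880 = -2010
S_xx = nΣx² − (Σx)² = 10·1590 − 116² = 15900 − 13456 = 2444
S_yy = nΣy² − (Σy)² = 10·4400 − 180² = 44000 − 32400 = 11600
r = S_xy / √(S_xx·S_yy) = -2010 / √(2444·11600) = -2010 / √28350400 = -2010 / 5324.5094 = -0.3775
t = r·√(n−2)/√(1−r²) = -0.3775·√8 / √(1−0.142506) = -1.067731 / 0.926010 = -1.153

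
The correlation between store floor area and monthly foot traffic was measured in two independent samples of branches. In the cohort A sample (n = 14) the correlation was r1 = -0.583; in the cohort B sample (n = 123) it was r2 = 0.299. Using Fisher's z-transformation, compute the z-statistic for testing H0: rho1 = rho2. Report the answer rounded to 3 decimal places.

Fisher z-transforms: z1 = atanh(-0.583) = -0.666995, z2 = atanh(0.299) = 0.308421; difference d = -0.975416
Var(d) = 1/11 + 1/120 = 0.0909091 + 0.0083333 = 0.0992424
z = d/√Var(d) = -0.975416 / √0.0992424 = -0.975416 / 0.315028 = -3.096

-3.096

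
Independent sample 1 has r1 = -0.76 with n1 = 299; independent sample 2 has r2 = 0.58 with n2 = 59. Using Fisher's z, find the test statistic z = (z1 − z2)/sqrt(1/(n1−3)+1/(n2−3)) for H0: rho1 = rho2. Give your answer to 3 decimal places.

Fisher z-transforms: z1 = atanh(-0.76) = -0.996215, z2 = atanh(0.58) = 0.662463; difference d = -1.658678
Var(d) = 1/296 + 1/56 = 0.0033784 + 0.0178571 = 0.0212355
z = d/√Var(d) = -1.658678 / √0.0212355 = -1.658678 / 0.145724 = -11.382

-11.382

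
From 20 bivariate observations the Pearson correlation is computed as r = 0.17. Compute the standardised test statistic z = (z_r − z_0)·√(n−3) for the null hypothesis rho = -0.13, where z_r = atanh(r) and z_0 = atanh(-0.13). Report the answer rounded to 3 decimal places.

1.247

Fisher z: atanh(0.17) = 0.171667, atanh(-0.13) = -0.130740
z = (z_r − z_0)·√(n−3) = (0.171667 − (-0.130740))·√17 = 0.302407 · 4.123106 = 1.247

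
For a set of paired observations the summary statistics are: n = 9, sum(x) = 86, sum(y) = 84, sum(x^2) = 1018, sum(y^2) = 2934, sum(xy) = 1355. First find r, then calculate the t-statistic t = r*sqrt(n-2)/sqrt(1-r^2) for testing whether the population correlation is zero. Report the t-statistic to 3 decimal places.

4.276

Numerator: nΣxy − (Σx)(Σy) = 9·1355 − (86)(84) = 4971
Denominator: √[(nΣx²−(Σx)²)(nΣy²−(Σy)²)]
  nΣx²−(Σx)² = 9·1018 − 7396 = 1766;  nΣy²−(Σy)² = 9·2934 − 7056 = 19350
  √(1766·19350) = √34172100 = 5845.6907
r = 4971 / 5845.6907 = 0.8504
t = r·√(n−2)/√(1−r²) = 0.8504·√7 / √(1−0.723180) = 2.249947 / 0.526137 = 4.276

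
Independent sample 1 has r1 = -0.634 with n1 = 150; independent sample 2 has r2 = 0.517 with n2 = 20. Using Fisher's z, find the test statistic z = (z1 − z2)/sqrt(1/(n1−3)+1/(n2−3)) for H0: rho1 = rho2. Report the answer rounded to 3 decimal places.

Fisher z-transforms: z1 = atanh(-0.634) = -0.748076, z2 = atanh(0.517) = 0.572237; difference d = -1.320313
Var(d) = 1/147 + 1/17 = 0.0068027 + 0.0588235 = 0.0656262
z = d/√Var(d) = -1.320313 / √0.0656262 = -1.320313 / 0.256176 = -5.154

-5.154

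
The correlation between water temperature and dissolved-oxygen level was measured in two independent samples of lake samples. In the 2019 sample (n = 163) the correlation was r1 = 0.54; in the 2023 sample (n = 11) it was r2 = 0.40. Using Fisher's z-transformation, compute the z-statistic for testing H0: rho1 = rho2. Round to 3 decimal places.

z1 = atanh(0.54) = 0.604156,  z2 = atanh(0.40) = 0.423649
SE = √(1/(n1−3) + 1/(n2−3)) = √(1/160 + 1/8) = √(0.0062500 + 0.1250000) = √0.1312500 = 0.362284
z = (z1 − z2)/SE = (0.604156 − 0.423649) / 0.362284 = 0.180507 / 0.362284 = 0.498

0.498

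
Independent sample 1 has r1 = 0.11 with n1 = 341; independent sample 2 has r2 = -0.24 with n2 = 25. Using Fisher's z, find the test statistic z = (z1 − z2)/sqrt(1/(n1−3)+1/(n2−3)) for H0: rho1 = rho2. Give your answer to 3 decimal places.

1.614

Fisher z-transforms: z1 = atanh(0.11) = 0.110447, z2 = atanh(-0.24) = -0.244774; difference d = 0.355221
Var(d) = 1/338 + 1/22 = 0.0029586 + 0.0454545 = 0.0484131
z = d/√Var(d) = 0.355221 / √0.0484131 = 0.355221 / 0.220030 = 1.614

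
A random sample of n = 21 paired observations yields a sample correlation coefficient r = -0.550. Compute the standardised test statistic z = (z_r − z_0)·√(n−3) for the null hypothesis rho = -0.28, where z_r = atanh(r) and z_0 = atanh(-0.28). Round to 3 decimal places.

-1.403

z_r = atanh(-0.550) = -0.618381,  z_0 = atanh(-0.28) = -0.287682
SE = 1/√(n−3) = 1/√18 = 0.235702
z = (z_r − z_0)/SE = (-0.618381 − (-0.287682)) / 0.235702 = -0.330699 / 0.235702 = -1.403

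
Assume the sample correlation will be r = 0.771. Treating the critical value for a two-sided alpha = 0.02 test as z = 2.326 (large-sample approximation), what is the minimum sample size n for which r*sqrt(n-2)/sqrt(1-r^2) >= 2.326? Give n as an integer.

Need r·√(n−2)/√(1−r²) ≥ 2.326
√(n−2) ≥ 2.326·√(1−0.594441) / 0.771 = 2.326·0.636835 / 0.771 = 1.9212
n−2 ≥ 3.6910  ⇒  n ≥ 5.6910
Smallest integer n = 6

6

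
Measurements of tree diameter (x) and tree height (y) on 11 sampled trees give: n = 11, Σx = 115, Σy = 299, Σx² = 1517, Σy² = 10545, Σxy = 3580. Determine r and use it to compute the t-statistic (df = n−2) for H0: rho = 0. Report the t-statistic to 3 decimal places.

1.829

Numerator: nΣxy − (Σx)(Σy) = 11·3580 − (115)(299) = 4995
Denominator: √[(nΣx²−(Σx)²)(nΣy²−(Σy)²)]
  nΣx²−(Σx)² = 11·1517 − 13225 = 3462;  nΣy²−(Σy)² = 11·10545 − 89401 = 26594
  √(3462·26594) = √92068428 = 9595.2294
r = 4995 / 9595.2294 = 0.5206
t = r·√(n−2)/√(1−r²) = 0.5206·√9 / √(1−0.271024) = 1.561800 / 0.853801 = 1.829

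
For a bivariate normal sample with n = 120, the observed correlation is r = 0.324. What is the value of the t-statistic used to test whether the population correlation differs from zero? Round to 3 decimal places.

3.720

t = r·√(n−2) / √(1−r²) with r = 0.324, n = 120
  = 0.324·√118 / √(1 − 0.104976)
  = 0.324·10.862780 / 0.946057
  = 3.519541 / 0.946057 = 3.720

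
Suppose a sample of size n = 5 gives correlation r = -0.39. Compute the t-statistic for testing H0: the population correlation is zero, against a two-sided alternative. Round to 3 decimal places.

1 − r² = 1 − 0.1521 = 0.8479;  √(1−r²) = 0.920815
√(n−2) = √3 = 1.732051
t = r·√(n−2)/√(1−r²) = -0.39 · 1.732051 / 0.920815 = -0.734

-0.734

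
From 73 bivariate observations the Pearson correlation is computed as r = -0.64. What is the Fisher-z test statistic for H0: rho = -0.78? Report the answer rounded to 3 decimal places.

2.403

z_r = atanh(-0.64) = -0.758174,  z_0 = atanh(-0.78) = -1.045371
SE = 1/√(n−3) = 1/√70 = 0.119523
z = (z_r − z_0)/SE = (-0.758174 − (-1.045371)) / 0.119523 = 0.287197 / 0.119523 = 2.403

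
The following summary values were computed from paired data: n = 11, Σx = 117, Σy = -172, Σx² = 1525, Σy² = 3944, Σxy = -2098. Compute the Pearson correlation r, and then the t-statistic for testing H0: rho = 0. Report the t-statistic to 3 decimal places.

S_xy = nΣxy − ΣxΣy = 11·(-2098) − 117·(-172) = -23078 − (-20124) = -2954
S_xx = nΣx² − (Σx)² = 11·1525 − 117² = 16775 − 13689 = 3086
S_yy = nΣy² − (Σy)² = 11·3944 − (-172)² = 43384 − 29584 = 13800
r = S_xy / √(S_xx·S_yy) = -2954 / √(3086·13800) = -2954 / √42586800 = -2954 / 6525.8563 = -0.4527
t = r·√(n−2)/√(1−r²) = -0.4527·√9 / √(1−0.204937) = -1.358100 / 0.891663 = -1.523

-1.523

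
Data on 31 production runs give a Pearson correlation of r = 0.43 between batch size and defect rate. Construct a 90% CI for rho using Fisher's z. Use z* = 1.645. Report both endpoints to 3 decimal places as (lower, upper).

(0.148, 0.647)

Fisher z: z_r = atanh(r) = ½·ln((1+0.43)/(1−0.43)) = 0.459897
SE(z) = 1/√(n−3) = 1/√28 = 0.188982
90% ⇒ z* = 1.645; margin = 1.645·0.188982 = 0.310875
CI on z-scale: (0.149022, 0.770772)
Back-transform: tanh(0.149022) = 0.147929, tanh(0.770772) = 0.647378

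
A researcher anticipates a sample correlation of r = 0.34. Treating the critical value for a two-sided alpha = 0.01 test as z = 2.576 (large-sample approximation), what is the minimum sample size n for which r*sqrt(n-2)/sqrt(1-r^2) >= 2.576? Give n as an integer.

53

Need r·√(n−2)/√(1−r²) ≥ 2.576
√(n−2) ≥ 2.576·√(1−0.1156) / 0.34 = 2.576·0.940425 / 0.34 = 7.1251
n−2 ≥ 50.7671  ⇒  n ≥ 52.7671
Smallest integer n = 53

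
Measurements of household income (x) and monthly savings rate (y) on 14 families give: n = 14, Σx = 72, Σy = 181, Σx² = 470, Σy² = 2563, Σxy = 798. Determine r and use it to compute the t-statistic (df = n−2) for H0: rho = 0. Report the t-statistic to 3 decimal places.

S_xy = nΣxy − ΣxΣy = 14·798 − 72·181 = 11172 − 13032 = -1860
S_xx = nΣx² − (Σx)² = 14·470 − 72² = 6580 − 5184 = 1396
S_yy = nΣy² − (Σy)² = 14·2563 − 181² = 35882 − 32761 = 3121
r = S_xy / √(S_xx·S_yy) = -1860 / √(1396·3121) = -1860 / √4356916 = -1860 / 2087.3227 = -0.8911
t = r·√(n−2)/√(1−r²) = -0.8911·√12 / √(1−0.794059) = -3.086861 / 0.453807 = -6.802

-6.802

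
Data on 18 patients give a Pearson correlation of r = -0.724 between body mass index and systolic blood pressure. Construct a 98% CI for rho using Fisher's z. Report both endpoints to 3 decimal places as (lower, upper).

Fisher z: z_r = atanh(r) = ½·ln((1+(-0.724))/(1−(-0.724))) = -0.916001
SE(z) = 1/√(n−3) = 1/√15 = 0.258199
98% ⇒ z* = 2.326; margin = 2.326·0.258199 = 0.600571
CI on z-scale: (-1.516572, -0.315430)
Back-transform: tanh(-1.516572) = -0.908098, tanh(-0.315430) = -0.305369

(-0.908, -0.305)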